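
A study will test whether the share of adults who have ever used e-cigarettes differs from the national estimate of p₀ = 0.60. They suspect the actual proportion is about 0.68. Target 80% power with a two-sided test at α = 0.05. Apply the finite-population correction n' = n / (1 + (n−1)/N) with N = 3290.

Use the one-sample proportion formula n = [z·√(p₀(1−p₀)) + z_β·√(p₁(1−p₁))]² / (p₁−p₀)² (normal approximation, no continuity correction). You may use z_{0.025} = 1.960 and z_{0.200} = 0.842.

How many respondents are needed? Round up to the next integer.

n = 264

n = [z_{α/2}·√(p₀q₀) + z_β·√(p₁q₁)]² / (p₁ − p₀)²
  = [1.960·√(0.60·0.40) + 0.842·√(0.68·0.32)]² / (0.08)²
  = [1.960·0.4899 + 0.842·0.4665]² / 0.0064
  = [1.3530]² / 0.0064
  = 286.02
Finite-population correction (N = 3290): 286.02 / (1 + (286.02 − 1)/3290) = 263.22.
Round up → n = 264.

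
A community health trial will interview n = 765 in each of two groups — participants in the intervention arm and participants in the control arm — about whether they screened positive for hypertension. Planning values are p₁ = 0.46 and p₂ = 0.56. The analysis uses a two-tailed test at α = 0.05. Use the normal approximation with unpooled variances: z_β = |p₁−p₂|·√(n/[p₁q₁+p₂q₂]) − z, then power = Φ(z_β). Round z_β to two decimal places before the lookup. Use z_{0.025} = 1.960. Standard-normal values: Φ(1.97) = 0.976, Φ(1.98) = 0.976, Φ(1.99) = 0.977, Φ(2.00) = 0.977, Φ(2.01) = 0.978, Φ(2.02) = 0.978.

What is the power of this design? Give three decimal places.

z_β = |p₁−p₂|·√(n/[p₁q₁+p₂q₂]) − z_{α/2}
    = 0.10 · √(765/0.4948) − 1.960
    = 0.10 · 39.3202 − 1.960
    = 3.9320 − 1.960 = 1.9720 → 1.97
Power = Φ(1.97) = 0.976.

Power ≈ 0.976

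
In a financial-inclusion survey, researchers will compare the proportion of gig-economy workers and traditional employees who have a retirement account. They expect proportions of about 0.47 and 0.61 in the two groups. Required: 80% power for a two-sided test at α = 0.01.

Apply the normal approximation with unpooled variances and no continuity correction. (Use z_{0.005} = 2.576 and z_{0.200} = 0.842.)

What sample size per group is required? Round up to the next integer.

n = (z_{α/2} + z_β)² · [p₁(1−p₁) + p₂(1−p₂)] / (p₁ − p₂)²
  = (2.576 + 0.842)² · (0.47·0.53 + 0.61·0.39) / (-0.14)²
  = (3.418)² · (0.2491 + 0.2379) / 0.0196
  = 11.6827 · 0.4870 / 0.0196
  = 290.28
Round up → n = 291 per group.

n = 291 per group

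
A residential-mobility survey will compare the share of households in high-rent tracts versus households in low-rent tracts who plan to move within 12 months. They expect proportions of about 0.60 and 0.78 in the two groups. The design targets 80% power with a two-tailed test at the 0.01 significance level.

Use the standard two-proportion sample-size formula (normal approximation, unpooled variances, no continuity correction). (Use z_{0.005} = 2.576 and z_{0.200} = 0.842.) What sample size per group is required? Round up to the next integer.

n = (z_{α/2} + z_β)² · [p₁(1−p₁) + p₂(1−p₂)] / (p₁ − p₂)²
  = (2.576 + 0.842)² · (0.60·0.40 + 0.78·0.22) / (-0.18)²
  = (3.418)² · (0.2400 + 0.1716) / 0.0324
  = 11.6827 · 0.4116 / 0.0324
  = 148.41
Round up → n = 149 per group.

n = 149 per group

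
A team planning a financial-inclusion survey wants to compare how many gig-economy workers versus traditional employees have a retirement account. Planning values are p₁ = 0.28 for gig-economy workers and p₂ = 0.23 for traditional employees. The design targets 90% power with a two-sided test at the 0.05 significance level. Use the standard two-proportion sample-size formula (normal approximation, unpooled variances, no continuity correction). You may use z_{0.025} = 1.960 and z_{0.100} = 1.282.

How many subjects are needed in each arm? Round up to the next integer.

n = 1593 per group

n = (z_{α/2} + z_β)² · [p₁(1−p₁) + p₂(1−p₂)] / (p₁ − p₂)²
  = (1.960 + 1.282)² · (0.28·0.72 + 0.23·0.77) / (0.05)²
  = (3.242)² · (0.2016 + 0.1771) / 0.0025
  = 10.5106 · 0.3787 / 0.0025
  = 1592.14
Round up → n = 1593 per group.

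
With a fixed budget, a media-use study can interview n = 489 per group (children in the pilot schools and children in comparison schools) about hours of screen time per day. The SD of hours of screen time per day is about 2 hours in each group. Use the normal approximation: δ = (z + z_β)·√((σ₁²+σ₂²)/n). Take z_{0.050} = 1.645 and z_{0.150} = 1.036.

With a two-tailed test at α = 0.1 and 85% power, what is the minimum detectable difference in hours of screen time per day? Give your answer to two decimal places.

δ = (z_{α/2} + z_β) · √((σ₁²+σ₂²)/n)
  = (1.645 + 1.036) · √(8/489)
  = 2.681 · √0.01636
  = 2.681 · 0.1279
  = 0.3429

Minimum detectable difference ≈ 0.34 hours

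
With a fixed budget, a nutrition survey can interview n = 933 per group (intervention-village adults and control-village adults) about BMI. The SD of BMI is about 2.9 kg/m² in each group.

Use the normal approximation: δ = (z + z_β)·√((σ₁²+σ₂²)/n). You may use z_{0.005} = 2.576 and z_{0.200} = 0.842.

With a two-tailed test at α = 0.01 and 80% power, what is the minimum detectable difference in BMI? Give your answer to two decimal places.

Minimum detectable difference ≈ 0.46 kg/m²

δ = (z_{α/2} + z_β) · √((σ₁²+σ₂²)/n)
  = (2.576 + 0.842) · √(16.82/933)
  = 3.418 · √0.01803
  = 3.418 · 0.1343
  = 0.4589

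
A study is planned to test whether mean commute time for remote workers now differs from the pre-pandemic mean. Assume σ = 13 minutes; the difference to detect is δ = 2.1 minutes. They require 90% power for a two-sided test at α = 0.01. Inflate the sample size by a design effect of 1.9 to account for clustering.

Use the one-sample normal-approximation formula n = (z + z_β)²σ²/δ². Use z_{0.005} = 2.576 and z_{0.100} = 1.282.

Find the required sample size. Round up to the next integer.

n = 1084

n = (z_{α/2} + z_β)² · σ² / δ²
  = (2.576 + 1.282)² · 13² / 2.1²
  = 14.8842 · 169 / 4.41
  = 570.39
Design effect: 1.9 × 570.39 = 1083.74.
Round up → n = 1084.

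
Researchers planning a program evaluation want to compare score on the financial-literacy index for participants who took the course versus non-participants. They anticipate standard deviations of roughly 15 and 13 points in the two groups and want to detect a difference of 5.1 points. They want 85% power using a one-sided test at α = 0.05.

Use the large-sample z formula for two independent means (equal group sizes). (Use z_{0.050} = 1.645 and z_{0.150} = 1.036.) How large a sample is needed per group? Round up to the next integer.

n = 109 per group

n = (z_α + z_β)² · (σ₁² + σ₂²) / δ²
  = (1.645 + 1.036)² · (15² + 13² = 394) / 5.1²
  = 7.1878 · 394 / 26.01
  = 108.88
Round up → n = 109 per group.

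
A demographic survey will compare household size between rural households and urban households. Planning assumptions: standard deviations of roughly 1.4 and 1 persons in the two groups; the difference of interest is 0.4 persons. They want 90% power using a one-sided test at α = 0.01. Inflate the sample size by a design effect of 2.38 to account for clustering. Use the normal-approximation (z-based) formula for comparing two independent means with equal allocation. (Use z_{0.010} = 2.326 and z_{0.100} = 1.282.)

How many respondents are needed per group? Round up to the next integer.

n = 574 per group

n = (z_α + z_β)² · (σ₁² + σ₂²) / δ²
  = (2.326 + 1.282)² · (1.4² + 1² = 2.96) / 0.4²
  = 13.0177 · 2.96 / 0.16
  = 240.83
Design effect: 2.38 × 240.83 = 573.17.
Round up → n = 574 per group.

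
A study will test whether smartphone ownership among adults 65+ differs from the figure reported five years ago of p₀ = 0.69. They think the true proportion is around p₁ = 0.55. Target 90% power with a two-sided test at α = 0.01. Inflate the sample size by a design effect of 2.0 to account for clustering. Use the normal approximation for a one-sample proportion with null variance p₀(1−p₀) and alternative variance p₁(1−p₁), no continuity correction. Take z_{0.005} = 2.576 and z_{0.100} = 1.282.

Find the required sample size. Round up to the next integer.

n = [z_{α/2}·√(p₀q₀) + z_β·√(p₁q₁)]² / (p₁ − p₀)²
  = [2.576·√(0.69·0.31) + 1.282·√(0.55·0.45)]² / (-0.14)²
  = [2.576·0.4625 + 1.282·0.4975]² / 0.0196
  = [1.8292]² / 0.0196
  = 170.71
Design effect: 2.0 × 170.71 = 341.41.
Round up → n = 342.

n = 342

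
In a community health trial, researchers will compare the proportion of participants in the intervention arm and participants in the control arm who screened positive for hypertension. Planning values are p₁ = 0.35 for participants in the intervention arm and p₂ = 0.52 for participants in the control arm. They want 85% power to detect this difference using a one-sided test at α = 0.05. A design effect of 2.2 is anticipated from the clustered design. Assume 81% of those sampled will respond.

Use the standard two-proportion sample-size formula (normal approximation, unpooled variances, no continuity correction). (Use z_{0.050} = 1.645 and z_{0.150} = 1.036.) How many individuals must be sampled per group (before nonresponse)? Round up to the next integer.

n = (z_α + z_β)² · [p₁(1−p₁) + p₂(1−p₂)] / (p₁ − p₂)²
  = (1.645 + 1.036)² · (0.35·0.65 + 0.52·0.48) / (-0.17)²
  = (2.681)² · (0.2275 + 0.2496) / 0.0289
  = 7.1878 · 0.4771 / 0.0289
  = 118.66
Design effect: 2.2 × 118.66 = 261.05.
Adjust for 81% response: 261.05 / 0.81 = 322.29.
Round up → n = 323 per group.

n = 323 per group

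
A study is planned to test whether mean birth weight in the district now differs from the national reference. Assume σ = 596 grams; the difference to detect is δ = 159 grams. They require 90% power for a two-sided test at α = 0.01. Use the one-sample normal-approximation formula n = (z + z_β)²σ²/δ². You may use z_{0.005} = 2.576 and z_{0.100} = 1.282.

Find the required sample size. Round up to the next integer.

n = (z_{α/2} + z_β)² · σ² / δ²
  = (2.576 + 1.282)² · 596² / 159²
  = 14.8842 · 355216 / 25281
  = 209.13
Round up → n = 210.

n = 210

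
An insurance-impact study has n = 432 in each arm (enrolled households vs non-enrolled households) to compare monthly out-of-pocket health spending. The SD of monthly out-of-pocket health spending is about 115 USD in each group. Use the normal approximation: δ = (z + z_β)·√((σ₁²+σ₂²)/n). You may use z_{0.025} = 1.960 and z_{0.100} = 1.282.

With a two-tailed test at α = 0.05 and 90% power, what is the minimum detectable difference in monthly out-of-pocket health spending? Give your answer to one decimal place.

δ = (z_{α/2} + z_β) · √((σ₁²+σ₂²)/n)
  = (1.960 + 1.282) · √(26450/432)
  = 3.242 · √61.2269
  = 3.242 · 7.8248
  = 25.3679

Minimum detectable difference ≈ 25.4 USD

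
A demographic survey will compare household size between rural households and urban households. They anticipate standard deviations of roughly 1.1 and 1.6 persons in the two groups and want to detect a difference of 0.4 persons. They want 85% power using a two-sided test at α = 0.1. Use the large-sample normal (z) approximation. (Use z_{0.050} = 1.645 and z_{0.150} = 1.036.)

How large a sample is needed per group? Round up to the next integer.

n = (z_{α/2} + z_β)² · (σ₁² + σ₂²) / δ²
  = (1.645 + 1.036)² · (1.1² + 1.6² = 3.77) / 0.4²
  = 7.1878 · 3.77 / 0.16
  = 169.36
Round up → n = 170 per group.

n = 170 per group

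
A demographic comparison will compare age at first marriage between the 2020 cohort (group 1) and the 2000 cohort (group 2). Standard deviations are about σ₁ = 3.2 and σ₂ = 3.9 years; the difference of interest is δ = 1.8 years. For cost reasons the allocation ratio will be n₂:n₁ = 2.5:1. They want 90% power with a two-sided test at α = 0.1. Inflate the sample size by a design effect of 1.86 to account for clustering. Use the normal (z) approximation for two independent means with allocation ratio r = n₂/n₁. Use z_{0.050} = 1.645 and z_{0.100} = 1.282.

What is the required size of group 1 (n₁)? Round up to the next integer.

n₁ = 81

n₁ = (z_{α/2} + z_β)² · (σ₁² + σ₂²/r) / δ²
   = (1.645 + 1.282)² · (3.2² + 3.9²/2.5) / 1.8²
   = 8.5673 · (10.24 + 6.084) / 3.24
   = 8.5673 · 16.324 / 3.24
   = 43.16
Design effect: 1.86 × 43.16 = 80.29.
Round up → n₁ = 81; n₂ = r·n₁ = 2.5 × 81 = 203.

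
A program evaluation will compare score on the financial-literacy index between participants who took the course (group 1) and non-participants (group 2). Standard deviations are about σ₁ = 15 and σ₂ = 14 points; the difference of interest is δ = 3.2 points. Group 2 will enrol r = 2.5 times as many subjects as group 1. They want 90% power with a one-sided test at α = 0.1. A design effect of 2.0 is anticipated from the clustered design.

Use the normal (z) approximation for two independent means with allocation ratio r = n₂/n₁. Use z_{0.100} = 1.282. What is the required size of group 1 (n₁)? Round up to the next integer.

n₁ = (z_α + z_β)² · (σ₁² + σ₂²/r) / δ²
   = (1.282 + 1.282)² · (15² + 14²/2.5) / 3.2²
   = 6.5741 · (225 + 78.4) / 10.24
   = 6.5741 · 303.4 / 10.24
   = 194.78
Design effect: 2.0 × 194.78 = 389.57.
Round up → n₁ = 390; n₂ = r·n₁ = 2.5 × 390 = 975.

n₁ = 390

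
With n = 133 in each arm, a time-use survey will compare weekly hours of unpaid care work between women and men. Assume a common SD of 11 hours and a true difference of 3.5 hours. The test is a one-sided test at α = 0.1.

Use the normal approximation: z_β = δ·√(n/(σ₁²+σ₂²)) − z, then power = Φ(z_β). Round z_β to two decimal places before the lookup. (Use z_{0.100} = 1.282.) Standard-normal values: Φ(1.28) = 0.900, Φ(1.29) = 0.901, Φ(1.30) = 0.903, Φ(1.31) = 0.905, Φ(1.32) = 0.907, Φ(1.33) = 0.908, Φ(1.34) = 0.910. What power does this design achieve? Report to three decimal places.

Power ≈ 0.905

z_β = δ·√(n/(σ₁²+σ₂²)) − z_α
    = 3.5 · √(133/242) − 1.282
    = 3.5 · 0.74134 − 1.282
    = 2.5947 − 1.282 = 1.3127 → 1.31
Power = Φ(1.31) = 0.905.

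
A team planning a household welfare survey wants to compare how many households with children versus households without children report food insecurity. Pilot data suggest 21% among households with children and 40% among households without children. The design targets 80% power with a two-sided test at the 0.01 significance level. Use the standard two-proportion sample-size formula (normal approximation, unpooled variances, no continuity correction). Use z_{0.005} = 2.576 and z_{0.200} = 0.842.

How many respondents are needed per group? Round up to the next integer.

n = (z_{α/2} + z_β)² · [p₁(1−p₁) + p₂(1−p₂)] / (p₁ − p₂)²
  = (2.576 + 0.842)² · (0.21·0.79 + 0.40·0.60) / (-0.19)²
  = (3.418)² · (0.1659 + 0.2400) / 0.0361
  = 11.6827 · 0.4059 / 0.0361
  = 131.36
Round up → n = 132 per group.

n = 132 per group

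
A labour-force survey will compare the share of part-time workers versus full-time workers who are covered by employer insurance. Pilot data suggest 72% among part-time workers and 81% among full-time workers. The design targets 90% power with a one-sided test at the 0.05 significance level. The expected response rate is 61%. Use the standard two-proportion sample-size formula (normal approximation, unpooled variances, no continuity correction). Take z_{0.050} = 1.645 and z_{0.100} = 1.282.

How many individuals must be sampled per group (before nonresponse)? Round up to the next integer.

n = 617 per group

n = (z_α + z_β)² · [p₁(1−p₁) + p₂(1−p₂)] / (p₁ − p₂)²
  = (1.645 + 1.282)² · (0.72·0.28 + 0.81·0.19) / (-0.09)²
  = (2.927)² · (0.2016 + 0.1539) / 0.0081
  = 8.5673 · 0.3555 / 0.0081
  = 376.01
Adjust for 61% response: 376.01 / 0.61 = 616.41.
Round up → n = 617 per group.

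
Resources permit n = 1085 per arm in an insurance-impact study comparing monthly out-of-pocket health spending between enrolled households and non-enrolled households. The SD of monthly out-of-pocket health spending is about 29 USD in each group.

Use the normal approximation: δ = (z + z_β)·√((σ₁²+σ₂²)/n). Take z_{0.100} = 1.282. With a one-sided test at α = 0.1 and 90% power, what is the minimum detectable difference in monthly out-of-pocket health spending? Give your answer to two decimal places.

Minimum detectable difference ≈ 3.19 USD

δ = (z_α + z_β) · √((σ₁²+σ₂²)/n)
  = (1.282 + 1.282) · √(1682/1085)
  = 2.564 · √1.5502
  = 2.564 · 1.2451
  = 3.1924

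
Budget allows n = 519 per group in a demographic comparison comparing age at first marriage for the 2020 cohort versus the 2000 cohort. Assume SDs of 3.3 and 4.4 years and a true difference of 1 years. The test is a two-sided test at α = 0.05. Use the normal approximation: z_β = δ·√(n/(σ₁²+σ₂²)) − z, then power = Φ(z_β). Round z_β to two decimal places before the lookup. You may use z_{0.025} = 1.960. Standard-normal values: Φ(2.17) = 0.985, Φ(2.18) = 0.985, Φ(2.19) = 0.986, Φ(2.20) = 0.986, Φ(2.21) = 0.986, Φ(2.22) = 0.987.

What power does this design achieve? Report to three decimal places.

Power ≈ 0.985

z_β = δ·√(n/(σ₁²+σ₂²)) − z_{α/2}
    = 1 · √(519/30.25) − 1.960
    = 1 · 4.14210 − 1.960
    = 4.1421 − 1.960 = 2.1821 → 2.18
Power = Φ(2.18) = 0.985.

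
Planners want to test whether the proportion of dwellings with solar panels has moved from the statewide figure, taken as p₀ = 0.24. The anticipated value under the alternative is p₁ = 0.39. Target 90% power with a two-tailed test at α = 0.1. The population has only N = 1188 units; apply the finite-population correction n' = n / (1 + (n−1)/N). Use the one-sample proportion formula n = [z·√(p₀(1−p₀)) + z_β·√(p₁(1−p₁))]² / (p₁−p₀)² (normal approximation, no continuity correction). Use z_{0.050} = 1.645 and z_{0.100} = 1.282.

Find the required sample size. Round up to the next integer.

n = 74

n = [z_{α/2}·√(p₀q₀) + z_β·√(p₁q₁)]² / (p₁ − p₀)²
  = [1.645·√(0.24·0.76) + 1.282·√(0.39·0.61)]² / (0.15)²
  = [1.645·0.4271 + 1.282·0.4877]² / 0.0225
  = [1.3278]² / 0.0225
  = 78.36
Finite-population correction (N = 1188): 78.36 / (1 + (78.36 − 1)/1188) = 73.57.
Round up → n = 74.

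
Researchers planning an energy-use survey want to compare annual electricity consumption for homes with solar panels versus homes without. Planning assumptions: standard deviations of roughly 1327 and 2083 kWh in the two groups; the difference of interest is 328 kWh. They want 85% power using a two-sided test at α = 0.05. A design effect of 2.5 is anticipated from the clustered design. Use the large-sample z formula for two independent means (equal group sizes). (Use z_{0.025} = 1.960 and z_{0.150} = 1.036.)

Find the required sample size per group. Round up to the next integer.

n = 1273 per group

n = (z_{α/2} + z_β)² · (σ₁² + σ₂²) / δ²
  = (1.960 + 1.036)² · (1327² + 2083² = 6099818) / 328²
  = 8.9760 · 6099818 / 107584
  = 508.92
Design effect: 2.5 × 508.92 = 1272.31.
Round up → n = 1273 per group.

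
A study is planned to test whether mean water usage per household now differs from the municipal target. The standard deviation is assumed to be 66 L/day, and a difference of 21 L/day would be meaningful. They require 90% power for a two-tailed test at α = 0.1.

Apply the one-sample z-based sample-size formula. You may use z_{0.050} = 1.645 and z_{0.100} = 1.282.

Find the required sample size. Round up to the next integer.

n = (z_{α/2} + z_β)² · σ² / δ²
  = (1.645 + 1.282)² · 66² / 21²
  = 8.5673 · 4356 / 441
  = 84.62
Round up → n = 85.

n = 85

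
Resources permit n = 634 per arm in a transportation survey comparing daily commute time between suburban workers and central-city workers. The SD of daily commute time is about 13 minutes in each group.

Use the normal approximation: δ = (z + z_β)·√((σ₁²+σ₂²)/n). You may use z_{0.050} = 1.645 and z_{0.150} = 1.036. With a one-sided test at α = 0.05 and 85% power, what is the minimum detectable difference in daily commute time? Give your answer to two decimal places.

δ = (z_α + z_β) · √((σ₁²+σ₂²)/n)
  = (1.645 + 1.036) · √(338/634)
  = 2.681 · √0.53312
  = 2.681 · 0.7302
  = 1.9575

Minimum detectable difference ≈ 1.96 minutes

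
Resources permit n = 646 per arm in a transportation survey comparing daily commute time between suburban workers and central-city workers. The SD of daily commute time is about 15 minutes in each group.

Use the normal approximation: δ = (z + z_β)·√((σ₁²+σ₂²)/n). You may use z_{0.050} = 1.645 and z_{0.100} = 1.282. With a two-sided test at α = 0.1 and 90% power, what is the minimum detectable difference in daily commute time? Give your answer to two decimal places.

Minimum detectable difference ≈ 2.44 minutes

δ = (z_{α/2} + z_β) · √((σ₁²+σ₂²)/n)
  = (1.645 + 1.282) · √(450/646)
  = 2.927 · √0.69659
  = 2.927 · 0.8346
  = 2.4429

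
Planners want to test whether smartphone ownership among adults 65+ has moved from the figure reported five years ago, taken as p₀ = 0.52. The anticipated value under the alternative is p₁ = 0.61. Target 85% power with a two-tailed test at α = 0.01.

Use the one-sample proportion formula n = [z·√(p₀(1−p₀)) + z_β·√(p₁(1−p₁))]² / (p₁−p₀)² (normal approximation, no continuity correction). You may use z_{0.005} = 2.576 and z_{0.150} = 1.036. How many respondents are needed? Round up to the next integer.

n = 397

n = [z_{α/2}·√(p₀q₀) + z_β·√(p₁q₁)]² / (p₁ − p₀)²
  = [2.576·√(0.52·0.48) + 1.036·√(0.61·0.39)]² / (0.09)²
  = [2.576·0.4996 + 1.036·0.4877]² / 0.0081
  = [1.7923]² / 0.0081
  = 396.58
Round up → n = 397.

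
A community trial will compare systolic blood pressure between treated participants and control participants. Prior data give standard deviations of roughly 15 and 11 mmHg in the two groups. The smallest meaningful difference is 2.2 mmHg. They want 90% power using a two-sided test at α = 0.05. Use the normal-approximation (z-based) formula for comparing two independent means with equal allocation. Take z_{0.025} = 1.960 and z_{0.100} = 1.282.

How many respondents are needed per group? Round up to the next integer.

n = 752 per group

n = (z_{α/2} + z_β)² · (σ₁² + σ₂²) / δ²
  = (1.960 + 1.282)² · (15² + 11² = 346) / 2.2²
  = 10.5106 · 346 / 4.84
  = 751.38
Round up → n = 752 per group.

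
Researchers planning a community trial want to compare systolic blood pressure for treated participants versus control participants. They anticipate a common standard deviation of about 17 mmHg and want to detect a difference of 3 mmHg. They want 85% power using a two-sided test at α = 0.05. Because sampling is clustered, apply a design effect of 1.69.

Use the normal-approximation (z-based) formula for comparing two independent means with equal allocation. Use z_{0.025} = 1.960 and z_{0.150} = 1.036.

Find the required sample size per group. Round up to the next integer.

n = 975 per group

n = (z_{α/2} + z_β)² · (σ₁² + σ₂²) / δ²
  = (1.960 + 1.036)² · (2·17² = 578) / 3²
  = 8.9760 · 578 / 9
  = 576.46
Design effect: 1.69 × 576.46 = 974.22.
Round up → n = 975 per group.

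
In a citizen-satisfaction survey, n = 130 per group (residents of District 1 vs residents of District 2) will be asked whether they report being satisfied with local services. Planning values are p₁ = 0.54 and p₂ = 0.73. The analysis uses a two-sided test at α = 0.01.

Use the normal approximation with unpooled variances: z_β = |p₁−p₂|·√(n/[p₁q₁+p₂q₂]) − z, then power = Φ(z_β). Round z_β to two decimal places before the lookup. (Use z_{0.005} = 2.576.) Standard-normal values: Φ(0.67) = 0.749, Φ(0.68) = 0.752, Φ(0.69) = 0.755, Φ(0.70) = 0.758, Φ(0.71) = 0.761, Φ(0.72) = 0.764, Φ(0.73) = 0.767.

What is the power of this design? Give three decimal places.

Power ≈ 0.749

z_β = |p₁−p₂|·√(n/[p₁q₁+p₂q₂]) − z_{α/2}
    = 0.19 · √(130/0.4455) − 2.576
    = 0.19 · 17.0824 − 2.576
    = 3.2456 − 2.576 = 0.6696 → 0.67
Power = Φ(0.67) = 0.749.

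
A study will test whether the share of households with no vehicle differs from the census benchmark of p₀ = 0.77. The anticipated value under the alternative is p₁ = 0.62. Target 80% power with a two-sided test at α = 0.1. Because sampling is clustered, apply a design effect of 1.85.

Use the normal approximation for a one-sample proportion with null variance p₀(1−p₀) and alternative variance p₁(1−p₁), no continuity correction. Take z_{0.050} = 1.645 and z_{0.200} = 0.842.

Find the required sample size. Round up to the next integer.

n = [z_{α/2}·√(p₀q₀) + z_β·√(p₁q₁)]² / (p₁ − p₀)²
  = [1.645·√(0.77·0.23) + 0.842·√(0.62·0.38)]² / (-0.15)²
  = [1.645·0.4208 + 0.842·0.4854]² / 0.0225
  = [1.1010]² / 0.0225
  = 53.87
Design effect: 1.85 × 53.87 = 99.66.
Round up → n = 100.

n = 100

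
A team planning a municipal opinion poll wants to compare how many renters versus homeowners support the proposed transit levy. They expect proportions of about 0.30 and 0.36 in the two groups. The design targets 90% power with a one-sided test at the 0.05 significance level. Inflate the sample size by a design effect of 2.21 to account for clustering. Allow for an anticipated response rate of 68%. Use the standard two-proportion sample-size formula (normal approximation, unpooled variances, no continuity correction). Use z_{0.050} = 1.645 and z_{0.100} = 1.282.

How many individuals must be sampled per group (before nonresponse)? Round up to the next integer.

n = 3407 per group

n = (z_α + z_β)² · [p₁(1−p₁) + p₂(1−p₂)] / (p₁ − p₂)²
  = (1.645 + 1.282)² · (0.30·0.70 + 0.36·0.64) / (-0.06)²
  = (2.927)² · (0.2100 + 0.2304) / 0.0036
  = 8.5673 · 0.4404 / 0.0036
  = 1048.07
Design effect: 2.21 × 1048.07 = 2316.23.
Adjust for 68% response: 2316.23 / 0.68 = 3406.23.
Round up → n = 3407 per group.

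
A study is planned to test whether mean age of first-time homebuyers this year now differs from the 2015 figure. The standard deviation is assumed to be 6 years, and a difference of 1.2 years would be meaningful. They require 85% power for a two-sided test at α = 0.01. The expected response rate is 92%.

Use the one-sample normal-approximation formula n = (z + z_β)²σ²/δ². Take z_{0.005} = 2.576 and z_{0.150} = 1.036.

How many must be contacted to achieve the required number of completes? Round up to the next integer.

n = 355

n = (z_{α/2} + z_β)² · σ² / δ²
  = (2.576 + 1.036)² · 6² / 1.2²
  = 13.0465 · 36 / 1.44
  = 326.16
Adjust for 92% response: 326.16 / 0.92 = 354.53.
Round up → n = 355.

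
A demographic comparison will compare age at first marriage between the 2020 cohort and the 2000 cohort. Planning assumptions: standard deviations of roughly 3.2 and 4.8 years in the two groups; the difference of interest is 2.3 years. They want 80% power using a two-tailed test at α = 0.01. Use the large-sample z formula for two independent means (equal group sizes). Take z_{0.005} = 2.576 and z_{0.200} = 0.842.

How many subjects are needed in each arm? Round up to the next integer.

n = (z_{α/2} + z_β)² · (σ₁² + σ₂²) / δ²
  = (2.576 + 0.842)² · (3.2² + 4.8² = 33.28) / 2.3²
  = 11.6827 · 33.28 / 5.29
  = 73.50
Round up → n = 74 per group.

n = 74 per group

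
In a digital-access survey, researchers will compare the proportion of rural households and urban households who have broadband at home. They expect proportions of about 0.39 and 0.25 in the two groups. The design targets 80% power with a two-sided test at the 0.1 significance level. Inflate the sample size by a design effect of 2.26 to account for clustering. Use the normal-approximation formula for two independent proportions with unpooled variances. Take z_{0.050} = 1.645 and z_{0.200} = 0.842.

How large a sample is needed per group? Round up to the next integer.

n = (z_{α/2} + z_β)² · [p₁(1−p₁) + p₂(1−p₂)] / (p₁ − p₂)²
  = (1.645 + 0.842)² · (0.39·0.61 + 0.25·0.75) / (0.14)²
  = (2.487)² · (0.2379 + 0.1875) / 0.0196
  = 6.1852 · 0.4254 / 0.0196
  = 134.24
Design effect: 2.26 × 134.24 = 303.39.
Round up → n = 304 per group.

n = 304 per group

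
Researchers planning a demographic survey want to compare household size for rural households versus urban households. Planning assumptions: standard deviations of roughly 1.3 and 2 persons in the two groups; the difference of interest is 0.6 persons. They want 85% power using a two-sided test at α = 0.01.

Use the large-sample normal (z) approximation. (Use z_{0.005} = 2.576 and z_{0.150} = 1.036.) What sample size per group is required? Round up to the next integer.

n = 207 per group

n = (z_{α/2} + z_β)² · (σ₁² + σ₂²) / δ²
  = (2.576 + 1.036)² · (1.3² + 2² = 5.69) / 0.6²
  = 13.0465 · 5.69 / 0.36
  = 206.21
Round up → n = 207 per group.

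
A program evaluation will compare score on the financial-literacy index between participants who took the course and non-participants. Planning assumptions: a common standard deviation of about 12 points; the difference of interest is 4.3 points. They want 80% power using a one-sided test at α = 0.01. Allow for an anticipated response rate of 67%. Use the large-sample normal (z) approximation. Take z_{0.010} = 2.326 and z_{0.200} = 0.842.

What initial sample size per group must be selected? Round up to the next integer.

n = (z_α + z_β)² · (σ₁² + σ₂²) / δ²
  = (2.326 + 0.842)² · (2·12² = 288) / 4.3²
  = 10.0362 · 288 / 18.49
  = 156.32
Adjust for 67% response: 156.32 / 0.67 = 233.32.
Round up → n = 234 per group.

n = 234 per group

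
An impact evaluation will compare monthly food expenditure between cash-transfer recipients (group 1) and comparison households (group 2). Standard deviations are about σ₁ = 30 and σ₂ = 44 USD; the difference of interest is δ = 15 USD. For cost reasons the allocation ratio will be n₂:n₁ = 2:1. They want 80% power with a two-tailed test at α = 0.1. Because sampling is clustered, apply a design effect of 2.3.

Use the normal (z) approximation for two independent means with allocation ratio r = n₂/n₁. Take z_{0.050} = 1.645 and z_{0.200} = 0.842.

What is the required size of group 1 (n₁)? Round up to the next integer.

n₁ = 119

n₁ = (z_{α/2} + z_β)² · (σ₁² + σ₂²/r) / δ²
   = (1.645 + 0.842)² · (30² + 44²/2) / 15²
   = 6.1852 · (900 + 968) / 225
   = 6.1852 · 1868 / 225
   = 51.35
Design effect: 2.3 × 51.35 = 118.11.
Round up → n₁ = 119; n₂ = r·n₁ = 2 × 119 = 238.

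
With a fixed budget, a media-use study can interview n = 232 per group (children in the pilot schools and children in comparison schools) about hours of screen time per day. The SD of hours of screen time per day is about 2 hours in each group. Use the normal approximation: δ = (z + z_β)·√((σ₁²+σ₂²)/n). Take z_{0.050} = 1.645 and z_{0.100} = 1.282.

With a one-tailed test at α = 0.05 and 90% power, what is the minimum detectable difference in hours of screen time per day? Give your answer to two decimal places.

δ = (z_α + z_β) · √((σ₁²+σ₂²)/n)
  = (1.645 + 1.282) · √(8/232)
  = 2.927 · √0.03448
  = 2.927 · 0.1857
  = 0.5435

Minimum detectable difference ≈ 0.54 hours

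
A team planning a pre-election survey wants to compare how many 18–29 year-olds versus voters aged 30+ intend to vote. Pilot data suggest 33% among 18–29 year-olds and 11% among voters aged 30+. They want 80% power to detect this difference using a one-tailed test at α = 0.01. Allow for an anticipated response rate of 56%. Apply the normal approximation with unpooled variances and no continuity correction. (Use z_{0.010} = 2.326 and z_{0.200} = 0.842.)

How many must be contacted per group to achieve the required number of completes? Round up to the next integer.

n = (z_α + z_β)² · [p₁(1−p₁) + p₂(1−p₂)] / (p₁ − p₂)²
  = (2.326 + 0.842)² · (0.33·0.67 + 0.11·0.89) / (0.22)²
  = (3.168)² · (0.2211 + 0.0979) / 0.0484
  = 10.0362 · 0.3190 / 0.0484
  = 66.15
Adjust for 56% response: 66.15 / 0.56 = 118.12.
Round up → n = 119 per group.

n = 119 per group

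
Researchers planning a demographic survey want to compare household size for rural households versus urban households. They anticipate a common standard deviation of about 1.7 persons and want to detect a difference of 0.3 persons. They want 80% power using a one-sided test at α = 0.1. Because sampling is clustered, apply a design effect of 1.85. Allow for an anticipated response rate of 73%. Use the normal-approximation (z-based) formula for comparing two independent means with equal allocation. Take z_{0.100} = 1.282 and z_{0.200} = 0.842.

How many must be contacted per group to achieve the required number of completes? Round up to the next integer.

n = (z_α + z_β)² · (σ₁² + σ₂²) / δ²
  = (1.282 + 0.842)² · (2·1.7² = 5.78) / 0.3²
  = 4.5114 · 5.78 / 0.09
  = 289.73
Design effect: 1.85 × 289.73 = 536.00.
Adjust for 73% response: 536.00 / 0.73 = 734.25.
Round up → n = 735 per group.

n = 735 per group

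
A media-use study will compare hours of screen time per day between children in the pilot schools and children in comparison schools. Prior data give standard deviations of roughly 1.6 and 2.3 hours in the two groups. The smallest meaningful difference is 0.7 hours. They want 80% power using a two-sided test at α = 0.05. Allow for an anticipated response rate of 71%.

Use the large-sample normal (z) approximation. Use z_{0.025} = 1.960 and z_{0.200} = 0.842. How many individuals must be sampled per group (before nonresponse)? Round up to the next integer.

n = (z_{α/2} + z_β)² · (σ₁² + σ₂²) / δ²
  = (1.960 + 0.842)² · (1.6² + 2.3² = 7.85) / 0.7²
  = 7.8512 · 7.85 / 0.49
  = 125.78
Adjust for 71% response: 125.78 / 0.71 = 177.15.
Round up → n = 178 per group.

n = 178 per group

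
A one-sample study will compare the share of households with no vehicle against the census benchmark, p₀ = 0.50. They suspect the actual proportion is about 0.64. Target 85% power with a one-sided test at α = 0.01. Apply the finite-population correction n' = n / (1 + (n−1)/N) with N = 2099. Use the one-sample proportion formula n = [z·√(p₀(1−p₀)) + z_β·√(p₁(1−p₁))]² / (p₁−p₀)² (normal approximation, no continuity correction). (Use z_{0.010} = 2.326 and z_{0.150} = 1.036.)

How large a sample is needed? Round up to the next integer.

n = 132

n = [z_α·√(p₀q₀) + z_β·√(p₁q₁)]² / (p₁ − p₀)²
  = [2.326·√(0.50·0.50) + 1.036·√(0.64·0.36)]² / (0.14)²
  = [2.326·0.5000 + 1.036·0.4800]² / 0.0196
  = [1.6603]² / 0.0196
  = 140.64
Finite-population correction (N = 2099): 140.64 / (1 + (140.64 − 1)/2099) = 131.87.
Round up → n = 132.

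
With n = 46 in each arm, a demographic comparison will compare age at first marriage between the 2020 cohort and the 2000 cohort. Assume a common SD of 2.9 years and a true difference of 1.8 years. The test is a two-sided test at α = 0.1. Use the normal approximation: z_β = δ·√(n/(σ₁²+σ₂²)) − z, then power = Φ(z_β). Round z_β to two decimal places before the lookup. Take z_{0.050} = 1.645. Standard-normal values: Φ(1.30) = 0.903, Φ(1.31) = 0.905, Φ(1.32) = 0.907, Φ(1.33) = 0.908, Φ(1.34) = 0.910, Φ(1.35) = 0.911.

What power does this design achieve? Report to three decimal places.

Power ≈ 0.908

z_β = δ·√(n/(σ₁²+σ₂²)) − z_{α/2}
    = 1.8 · √(46/16.82) − 1.645
    = 1.8 · 1.65374 − 1.645
    = 2.9767 − 1.645 = 1.3317 → 1.33
Power = Φ(1.33) = 0.908.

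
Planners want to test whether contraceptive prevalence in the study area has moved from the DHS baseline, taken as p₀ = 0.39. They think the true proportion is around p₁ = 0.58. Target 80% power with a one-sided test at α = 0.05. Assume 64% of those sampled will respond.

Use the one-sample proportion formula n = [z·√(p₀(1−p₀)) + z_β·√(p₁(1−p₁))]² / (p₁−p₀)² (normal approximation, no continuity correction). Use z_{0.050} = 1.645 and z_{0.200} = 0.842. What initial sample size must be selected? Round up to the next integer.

n = 65

n = [z_α·√(p₀q₀) + z_β·√(p₁q₁)]² / (p₁ − p₀)²
  = [1.645·√(0.39·0.61) + 0.842·√(0.58·0.42)]² / (0.19)²
  = [1.645·0.4877 + 0.842·0.4936]² / 0.0361
  = [1.2179]² / 0.0361
  = 41.09
Adjust for 64% response: 41.09 / 0.64 = 64.20.
Round up → n = 65.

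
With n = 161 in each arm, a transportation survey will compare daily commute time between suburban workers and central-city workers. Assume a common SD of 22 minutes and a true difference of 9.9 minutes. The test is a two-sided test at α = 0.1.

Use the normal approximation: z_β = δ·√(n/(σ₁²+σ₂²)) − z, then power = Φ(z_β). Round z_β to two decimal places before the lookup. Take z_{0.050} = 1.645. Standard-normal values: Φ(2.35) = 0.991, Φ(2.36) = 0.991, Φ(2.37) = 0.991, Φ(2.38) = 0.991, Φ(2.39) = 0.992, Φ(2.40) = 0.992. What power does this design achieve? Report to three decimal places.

z_β = δ·√(n/(σ₁²+σ₂²)) − z_{α/2}
    = 9.9 · √(161/968) − 1.645
    = 9.9 · 0.40783 − 1.645
    = 4.0375 − 1.645 = 2.3925 → 2.39
Power = Φ(2.39) = 0.992.

Power ≈ 0.992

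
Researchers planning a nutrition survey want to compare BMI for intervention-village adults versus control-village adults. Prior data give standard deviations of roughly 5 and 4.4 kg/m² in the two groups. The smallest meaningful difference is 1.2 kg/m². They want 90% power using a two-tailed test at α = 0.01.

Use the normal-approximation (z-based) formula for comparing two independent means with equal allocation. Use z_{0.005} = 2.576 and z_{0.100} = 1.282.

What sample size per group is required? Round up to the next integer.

n = 459 per group

n = (z_{α/2} + z_β)² · (σ₁² + σ₂²) / δ²
  = (2.576 + 1.282)² · (5² + 4.4² = 44.36) / 1.2²
  = 14.8842 · 44.36 / 1.44
  = 458.51
Round up → n = 459 per group.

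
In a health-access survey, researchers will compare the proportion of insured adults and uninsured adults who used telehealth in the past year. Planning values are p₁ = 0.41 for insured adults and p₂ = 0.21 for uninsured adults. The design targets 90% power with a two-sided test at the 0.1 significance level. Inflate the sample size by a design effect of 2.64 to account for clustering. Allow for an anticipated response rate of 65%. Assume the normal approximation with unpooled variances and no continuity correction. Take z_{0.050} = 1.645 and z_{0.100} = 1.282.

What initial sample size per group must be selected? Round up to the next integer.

n = 355 per group

n = (z_{α/2} + z_β)² · [p₁(1−p₁) + p₂(1−p₂)] / (p₁ − p₂)²
  = (1.645 + 1.282)² · (0.41·0.59 + 0.21·0.79) / (0.20)²
  = (2.927)² · (0.2419 + 0.1659) / 0.0400
  = 8.5673 · 0.4078 / 0.0400
  = 87.34
Design effect: 2.64 × 87.34 = 230.59.
Adjust for 65% response: 230.59 / 0.65 = 354.75.
Round up → n = 355 per group.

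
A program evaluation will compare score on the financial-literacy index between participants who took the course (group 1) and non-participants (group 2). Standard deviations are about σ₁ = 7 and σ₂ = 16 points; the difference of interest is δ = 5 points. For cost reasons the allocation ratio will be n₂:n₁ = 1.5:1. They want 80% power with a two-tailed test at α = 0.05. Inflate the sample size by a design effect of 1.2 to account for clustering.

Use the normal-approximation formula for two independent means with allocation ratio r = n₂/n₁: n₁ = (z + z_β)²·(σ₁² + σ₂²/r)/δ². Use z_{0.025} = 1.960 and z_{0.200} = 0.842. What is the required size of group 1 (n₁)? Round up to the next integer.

n₁ = 83

n₁ = (z_{α/2} + z_β)² · (σ₁² + σ₂²/r) / δ²
   = (1.960 + 0.842)² · (7² + 16²/1.5) / 5²
   = 7.8512 · (49 + 170.6667) / 25
   = 7.8512 · 219.6667 / 25
   = 68.99
Design effect: 1.2 × 68.99 = 82.78.
Round up → n₁ = 83; n₂ = r·n₁ = 1.5 × 83 = 125.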